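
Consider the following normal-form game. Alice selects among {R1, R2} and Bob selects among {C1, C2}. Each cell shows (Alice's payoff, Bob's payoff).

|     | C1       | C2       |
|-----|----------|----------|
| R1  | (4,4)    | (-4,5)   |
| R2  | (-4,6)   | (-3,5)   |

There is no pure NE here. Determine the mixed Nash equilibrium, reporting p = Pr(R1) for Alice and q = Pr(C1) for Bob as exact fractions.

Each player's mixing probability is pinned down by making the *other* player indifferent.
Bob indifferent between C1 and C2: p·4 + (1−p)·6 = p·5 + (1−p)·5 ⟹ 6 + (-2)p = 5 + 0p ⟹ p = 1/2.
Alice indifferent between R1 and R2: q·4 + (1−q)·(-4) = q·(-4) + (1−q)·(-3) ⟹ (-4) + 8q = (-3) + (-1)q ⟹ q = 1/9.

p = 1/2, q = 1/9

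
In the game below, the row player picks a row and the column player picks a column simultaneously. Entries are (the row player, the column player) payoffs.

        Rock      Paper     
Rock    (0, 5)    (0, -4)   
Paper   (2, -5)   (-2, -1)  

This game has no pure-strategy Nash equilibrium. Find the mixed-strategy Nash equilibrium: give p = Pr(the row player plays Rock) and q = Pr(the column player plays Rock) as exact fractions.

Each player's mixing probability is pinned down by making the *other* player indifferent.
The column player indifferent between Rock and Paper: p·5 + (1−p)·(-5) = p·(-4) + (1−p)·(-1) ⟹ (-5) + 10p = (-1) + (-3)p ⟹ p = 4/13.
The row player indifferent between Rock and Paper: q·0 + (1−q)·0 = q·2 + (1−q)·(-2) ⟹ 0 + 0q = (-2) + 4q ⟹ q = 1/2.

p = 4/13, q = 1/2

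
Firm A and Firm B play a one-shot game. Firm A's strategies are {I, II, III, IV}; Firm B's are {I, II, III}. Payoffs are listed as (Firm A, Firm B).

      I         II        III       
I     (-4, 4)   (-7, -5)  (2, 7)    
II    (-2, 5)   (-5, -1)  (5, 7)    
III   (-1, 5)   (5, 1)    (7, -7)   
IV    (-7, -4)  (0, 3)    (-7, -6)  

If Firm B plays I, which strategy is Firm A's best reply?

III

With Firm B fixed at I, Firm A's payoffs are: I → -4, II → -2, III → -1, IV → -7.
The maximum is -1, achieved by III.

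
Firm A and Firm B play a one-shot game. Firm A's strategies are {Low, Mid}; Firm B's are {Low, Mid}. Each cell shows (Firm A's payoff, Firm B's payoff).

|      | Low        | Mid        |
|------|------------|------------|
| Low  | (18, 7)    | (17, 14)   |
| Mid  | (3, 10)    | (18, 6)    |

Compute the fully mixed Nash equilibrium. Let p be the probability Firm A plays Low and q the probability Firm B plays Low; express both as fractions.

p = 4/11, q = 1/16

Each player's mixing probability is pinned down by making the *other* player indifferent.
Firm B indifferent between Low and Mid: p·7 + (1−p)·10 = p·14 + (1−p)·6 ⟹ 10 + (-3)p = 6 + 8p ⟹ p = 4/11.
Firm A indifferent between Low and Mid: q·18 + (1−q)·17 = q·3 + (1−q)·18 ⟹ 17 + 1q = 18 + (-15)q ⟹ q = 1/16.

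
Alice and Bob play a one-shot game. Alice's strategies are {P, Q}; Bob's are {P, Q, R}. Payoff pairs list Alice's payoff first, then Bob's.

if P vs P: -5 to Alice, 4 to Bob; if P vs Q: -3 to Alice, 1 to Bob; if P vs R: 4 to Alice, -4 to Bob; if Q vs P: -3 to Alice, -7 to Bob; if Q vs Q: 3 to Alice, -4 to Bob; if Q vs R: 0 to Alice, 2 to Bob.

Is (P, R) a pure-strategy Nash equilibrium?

No

Holding Bob at R: Alice gets 4 from P, versus 0 from Q. No profitable deviation for Alice.
Holding Alice at P: Bob gets -4 from R but could get 4 by switching to P. Bob has a profitable deviation.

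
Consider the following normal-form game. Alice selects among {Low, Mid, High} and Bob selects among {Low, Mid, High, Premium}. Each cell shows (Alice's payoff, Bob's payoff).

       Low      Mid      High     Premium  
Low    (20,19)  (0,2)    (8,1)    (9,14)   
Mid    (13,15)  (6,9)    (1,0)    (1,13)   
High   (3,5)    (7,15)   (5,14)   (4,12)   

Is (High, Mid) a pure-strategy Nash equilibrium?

Holding Bob at Mid: Alice gets 7 from High, versus 0 from Low, 6 from Mid. No profitable deviation for Alice.
Holding Alice at High: Bob gets 15 from Mid, versus 5 from Low, 14 from High, 12 from Premium. No profitable deviation for Bob either.

Yes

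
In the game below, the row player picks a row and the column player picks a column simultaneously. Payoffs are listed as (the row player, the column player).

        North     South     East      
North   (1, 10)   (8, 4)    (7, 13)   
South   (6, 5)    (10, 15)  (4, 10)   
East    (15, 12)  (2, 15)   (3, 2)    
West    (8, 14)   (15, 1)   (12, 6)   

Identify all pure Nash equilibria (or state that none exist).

Check mutual best responses: a cell is a NE iff neither player can gain by unilaterally deviating.
The row player's best responses — vs North: East (payoff 15); vs South: West (payoff 15); vs East: West (payoff 12).
The column player's best responses — vs North: East (payoff 13); vs South: South (payoff 15); vs East: South (payoff 15); vs West: North (payoff 14).
No cell has both players best-responding. For instance, the row player's best reply to North is East, but against East the column player prefers South over North.

None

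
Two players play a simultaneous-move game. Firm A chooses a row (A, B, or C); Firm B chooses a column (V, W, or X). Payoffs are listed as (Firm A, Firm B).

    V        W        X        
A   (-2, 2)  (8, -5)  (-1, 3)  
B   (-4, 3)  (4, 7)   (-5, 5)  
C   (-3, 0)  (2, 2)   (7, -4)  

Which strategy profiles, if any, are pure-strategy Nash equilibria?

A profile is a Nash equilibrium when each player is best-responding to the other.
Firm A's best responses — vs V: A (payoff -2); vs W: A (payoff 8); vs X: C (payoff 7).
Firm B's best responses — vs A: X (payoff 3); vs B: W (payoff 7); vs C: W (payoff 2).
No cell has both players best-responding. For instance, Firm A's best reply to W is A, but against A Firm B prefers X over W.

No pure-strategy Nash equilibrium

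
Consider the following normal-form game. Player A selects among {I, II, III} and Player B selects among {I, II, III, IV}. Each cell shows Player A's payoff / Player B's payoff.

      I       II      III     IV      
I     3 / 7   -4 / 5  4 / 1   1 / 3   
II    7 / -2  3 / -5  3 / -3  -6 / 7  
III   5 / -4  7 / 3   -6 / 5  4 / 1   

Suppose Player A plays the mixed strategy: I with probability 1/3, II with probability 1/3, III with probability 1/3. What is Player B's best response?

IV

Compute Player B's expected payoff from each pure strategy against the given mix.
I: (1/3)·7 + (1/3)·(-2) + (1/3)·(-4) = 1/3
II: (1/3)·5 + (1/3)·(-5) + (1/3)·3 = 1
III: (1/3)·1 + (1/3)·(-3) + (1/3)·5 = 1
IV: (1/3)·3 + (1/3)·7 + (1/3)·1 = 11/3
Highest expected payoff is 11/3, from IV.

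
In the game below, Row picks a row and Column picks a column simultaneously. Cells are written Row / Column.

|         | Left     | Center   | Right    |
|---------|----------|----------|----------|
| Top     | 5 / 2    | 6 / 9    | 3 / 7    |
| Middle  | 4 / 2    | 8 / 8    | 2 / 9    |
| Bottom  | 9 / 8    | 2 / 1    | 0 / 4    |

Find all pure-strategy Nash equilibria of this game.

A profile is a Nash equilibrium when each player is best-responding to the other.
Row's best responses — vs Left: Bottom (payoff 9); vs Center: Middle (payoff 8); vs Right: Top (payoff 3).
Column's best responses — vs Top: Center (payoff 9); vs Middle: Right (payoff 9); vs Bottom: Left (payoff 8).
The only mutual best response is (Bottom, Left); neither player gains by switching there.

(Bottom, Left)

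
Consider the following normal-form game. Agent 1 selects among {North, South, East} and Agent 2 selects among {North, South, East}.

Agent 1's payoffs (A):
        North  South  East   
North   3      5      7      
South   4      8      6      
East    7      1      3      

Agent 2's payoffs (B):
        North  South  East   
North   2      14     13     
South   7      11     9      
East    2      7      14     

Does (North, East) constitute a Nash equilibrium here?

Holding Agent 2 at East: Agent 1 gets 7 from North, versus 6 from South, 3 from East. No profitable deviation for Agent 1.
Holding Agent 1 at North: Agent 2 gets 13 from East but could get 14 by switching to South. Agent 2 has a profitable deviation.

No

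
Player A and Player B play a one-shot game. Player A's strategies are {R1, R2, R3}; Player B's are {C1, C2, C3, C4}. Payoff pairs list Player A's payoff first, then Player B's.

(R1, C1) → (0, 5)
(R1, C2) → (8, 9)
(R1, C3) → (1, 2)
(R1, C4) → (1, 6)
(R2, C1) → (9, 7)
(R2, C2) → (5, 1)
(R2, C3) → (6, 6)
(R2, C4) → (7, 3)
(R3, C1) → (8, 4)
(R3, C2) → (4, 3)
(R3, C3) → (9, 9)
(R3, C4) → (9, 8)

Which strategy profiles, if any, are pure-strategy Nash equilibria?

Find each player's best response to every opponent strategy; NE are the intersections.
Player A's best responses — vs C1: R2 (payoff 9); vs C2: R1 (payoff 8); vs C3: R3 (payoff 9); vs C4: R3 (payoff 9).
Player B's best responses — vs R1: C2 (payoff 9); vs R2: C1 (payoff 7); vs R3: C3 (payoff 9).
Mutual best responses occur at (R1, C2), (R2, C1), and (R3, C3); at each, neither player gains by switching.

(R1, C2), (R2, C1), and (R3, C3)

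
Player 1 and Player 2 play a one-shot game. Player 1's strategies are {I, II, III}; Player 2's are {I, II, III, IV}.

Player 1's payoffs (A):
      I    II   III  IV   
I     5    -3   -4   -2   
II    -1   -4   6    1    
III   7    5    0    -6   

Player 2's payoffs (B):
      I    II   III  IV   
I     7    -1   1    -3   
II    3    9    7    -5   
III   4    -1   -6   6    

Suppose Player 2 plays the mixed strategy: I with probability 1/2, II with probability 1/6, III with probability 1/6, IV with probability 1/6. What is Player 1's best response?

Compute Player 1's expected payoff from each pure strategy against the given mix.
I: (1/2)·5 + (1/6)·(-3) + (1/6)·(-4) + (1/6)·(-2) = 1
II: (1/2)·(-1) + (1/6)·(-4) + (1/6)·6 + (1/6)·1 = 0
III: (1/2)·7 + (1/6)·5 + (1/6)·0 + (1/6)·(-6) = 10/3
Highest expected payoff is 10/3, from III.

III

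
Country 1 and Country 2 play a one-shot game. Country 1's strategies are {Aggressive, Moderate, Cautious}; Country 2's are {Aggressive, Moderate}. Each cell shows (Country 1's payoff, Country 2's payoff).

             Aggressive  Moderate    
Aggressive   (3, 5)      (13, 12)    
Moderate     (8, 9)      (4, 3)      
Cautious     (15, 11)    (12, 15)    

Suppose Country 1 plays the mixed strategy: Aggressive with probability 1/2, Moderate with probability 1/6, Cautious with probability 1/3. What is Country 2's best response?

Compute Country 2's expected payoff from each pure strategy against the given mix.
Aggressive: (1/2)·5 + (1/6)·9 + (1/3)·11 = 23/3
Moderate: (1/2)·12 + (1/6)·3 + (1/3)·15 = 23/2
Highest expected payoff is 23/2, from Moderate.

Moderate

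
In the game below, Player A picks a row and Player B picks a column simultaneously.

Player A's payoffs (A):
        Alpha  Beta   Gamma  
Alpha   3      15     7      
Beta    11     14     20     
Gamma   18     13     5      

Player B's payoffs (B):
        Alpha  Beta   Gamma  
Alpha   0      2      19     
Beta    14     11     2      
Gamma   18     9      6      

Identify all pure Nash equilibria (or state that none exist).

(Gamma, Alpha)

Find each player's best response to every opponent strategy; NE are the intersections.
Player A's best responses — vs Alpha: Gamma (payoff 18); vs Beta: Alpha (payoff 15); vs Gamma: Beta (payoff 20).
Player B's best responses — vs Alpha: Gamma (payoff 19); vs Beta: Alpha (payoff 14); vs Gamma: Alpha (payoff 18).
The only mutual best response is (Gamma, Alpha); neither player gains by switching there.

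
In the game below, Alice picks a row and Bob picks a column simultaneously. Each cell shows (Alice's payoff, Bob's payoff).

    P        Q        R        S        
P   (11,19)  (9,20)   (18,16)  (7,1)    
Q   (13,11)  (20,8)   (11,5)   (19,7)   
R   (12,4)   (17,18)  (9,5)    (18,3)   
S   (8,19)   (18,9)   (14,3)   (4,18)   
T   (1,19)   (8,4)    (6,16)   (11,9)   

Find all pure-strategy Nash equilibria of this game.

(Q, P)

Find each player's best response to every opponent strategy; NE are the intersections.
Alice's best responses — vs P: Q (payoff 13); vs Q: Q (payoff 20); vs R: P (payoff 18); vs S: Q (payoff 19).
Bob's best responses — vs P: Q (payoff 20); vs Q: P (payoff 11); vs R: Q (payoff 18); vs S: P (payoff 19); vs T: P (payoff 19).
The only mutual best response is (Q, P); neither player gains by switching there.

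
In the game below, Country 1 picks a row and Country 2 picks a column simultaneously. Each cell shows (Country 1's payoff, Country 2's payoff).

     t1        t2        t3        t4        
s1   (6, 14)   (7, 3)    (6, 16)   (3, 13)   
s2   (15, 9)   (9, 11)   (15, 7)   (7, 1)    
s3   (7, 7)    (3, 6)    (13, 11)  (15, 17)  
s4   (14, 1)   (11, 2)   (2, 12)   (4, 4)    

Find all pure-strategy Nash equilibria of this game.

Check mutual best responses: a cell is a NE iff neither player can gain by unilaterally deviating.
Country 1's best responses — vs t1: s2 (payoff 15); vs t2: s4 (payoff 11); vs t3: s2 (payoff 15); vs t4: s3 (payoff 15).
Country 2's best responses — vs s1: t3 (payoff 16); vs s2: t2 (payoff 11); vs s3: t4 (payoff 17); vs s4: t3 (payoff 12).
The only mutual best response is (s3, t4); neither player gains by switching there.

(s3, t4)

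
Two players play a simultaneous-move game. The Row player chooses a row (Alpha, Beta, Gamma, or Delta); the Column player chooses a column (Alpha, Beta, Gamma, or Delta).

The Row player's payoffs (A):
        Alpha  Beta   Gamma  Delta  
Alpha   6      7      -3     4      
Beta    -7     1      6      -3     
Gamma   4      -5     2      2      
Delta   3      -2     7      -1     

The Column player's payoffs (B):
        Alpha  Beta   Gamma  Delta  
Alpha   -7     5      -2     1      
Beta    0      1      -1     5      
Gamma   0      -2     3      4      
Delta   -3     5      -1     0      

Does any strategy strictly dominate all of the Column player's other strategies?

None

A strategy is strictly dominant if it gives the Column player a strictly higher payoff than every other strategy, against every choice by the opponent.
Alpha is not dominant: against Alpha, Beta gives 5 > -7.
Beta is not dominant: against Beta, Delta gives 5 > 1.
Gamma is not dominant: against Alpha, Beta gives 5 > -2.
Delta is not dominant: against Alpha, Beta gives 5 > 1.
No single strategy is best against every opponent action.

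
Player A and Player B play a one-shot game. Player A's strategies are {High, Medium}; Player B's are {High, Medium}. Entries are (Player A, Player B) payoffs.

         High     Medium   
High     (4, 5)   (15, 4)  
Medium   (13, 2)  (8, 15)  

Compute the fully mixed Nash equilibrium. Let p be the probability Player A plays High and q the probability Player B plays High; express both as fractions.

p = 13/14, q = 7/16

Each player's mixing probability is pinned down by making the *other* player indifferent.
Player B indifferent between High and Medium: p·5 + (1−p)·2 = p·4 + (1−p)·15 ⟹ 2 + 3p = 15 + (-11)p ⟹ p = 13/14.
Player A indifferent between High and Medium: q·4 + (1−q)·15 = q·13 + (1−q)·8 ⟹ 15 + (-11)q = 8 + 5q ⟹ q = 7/16.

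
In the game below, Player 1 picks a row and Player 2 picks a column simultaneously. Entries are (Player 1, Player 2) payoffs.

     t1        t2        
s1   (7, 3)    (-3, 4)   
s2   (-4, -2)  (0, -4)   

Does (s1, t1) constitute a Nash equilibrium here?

Holding Player 2 at t1: Player 1 gets 7 from s1, versus -4 from s2. No profitable deviation for Player 1.
Holding Player 1 at s1: Player 2 gets 3 from t1 but could get 4 by switching to t2. Player 2 has a profitable deviation.

No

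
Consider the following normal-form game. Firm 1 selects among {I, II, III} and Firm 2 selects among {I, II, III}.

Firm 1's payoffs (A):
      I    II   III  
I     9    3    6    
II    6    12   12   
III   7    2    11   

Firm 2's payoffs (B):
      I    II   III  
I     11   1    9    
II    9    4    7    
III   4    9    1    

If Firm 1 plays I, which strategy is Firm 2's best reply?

With Firm 1 fixed at I, Firm 2's payoffs are: I → 11, II → 1, III → 9.
The maximum is 11, achieved by I.

I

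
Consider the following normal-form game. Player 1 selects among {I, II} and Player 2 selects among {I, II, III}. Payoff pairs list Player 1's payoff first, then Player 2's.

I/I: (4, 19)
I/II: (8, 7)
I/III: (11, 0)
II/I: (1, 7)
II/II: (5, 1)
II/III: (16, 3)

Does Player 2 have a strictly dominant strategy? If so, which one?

A strategy is strictly dominant if it gives Player 2 a strictly higher payoff than every other strategy, against every choice by the opponent.
I strictly dominates: vs I: 19 > each of {7, 0}; vs II: 7 > each of {1, 3}.

I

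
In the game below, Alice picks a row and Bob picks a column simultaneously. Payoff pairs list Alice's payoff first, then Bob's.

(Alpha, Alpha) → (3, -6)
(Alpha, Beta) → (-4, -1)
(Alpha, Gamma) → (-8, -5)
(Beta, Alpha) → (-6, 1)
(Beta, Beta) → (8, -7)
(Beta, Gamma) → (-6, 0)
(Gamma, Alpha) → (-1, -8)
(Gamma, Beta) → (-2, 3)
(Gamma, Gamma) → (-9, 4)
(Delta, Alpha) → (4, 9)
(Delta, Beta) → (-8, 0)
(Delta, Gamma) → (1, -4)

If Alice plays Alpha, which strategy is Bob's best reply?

With Alice fixed at Alpha, Bob's payoffs are: Alpha → -6, Beta → -1, Gamma → -5.
The maximum is -1, achieved by Beta.

Beta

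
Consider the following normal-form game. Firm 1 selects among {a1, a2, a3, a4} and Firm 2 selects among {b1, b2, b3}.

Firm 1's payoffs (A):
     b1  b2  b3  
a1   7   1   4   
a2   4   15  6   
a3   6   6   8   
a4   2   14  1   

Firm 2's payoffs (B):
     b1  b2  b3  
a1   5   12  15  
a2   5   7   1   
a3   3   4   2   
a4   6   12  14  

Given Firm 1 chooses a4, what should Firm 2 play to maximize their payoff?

b3

With Firm 1 fixed at a4, Firm 2's payoffs are: b1 → 6, b2 → 12, b3 → 14.
The maximum is 14, achieved by b3.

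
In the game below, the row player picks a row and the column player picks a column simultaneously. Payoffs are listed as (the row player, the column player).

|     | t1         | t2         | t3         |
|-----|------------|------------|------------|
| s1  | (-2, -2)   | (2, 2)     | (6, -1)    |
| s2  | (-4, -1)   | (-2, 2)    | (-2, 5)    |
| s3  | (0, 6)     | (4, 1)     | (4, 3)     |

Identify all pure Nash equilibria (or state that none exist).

(s3, t1)

Check mutual best responses: a cell is a NE iff neither player can gain by unilaterally deviating.
The row player's best responses — vs t1: s3 (payoff 0); vs t2: s3 (payoff 4); vs t3: s1 (payoff 6).
The column player's best responses — vs s1: t2 (payoff 2); vs s2: t3 (payoff 5); vs s3: t1 (payoff 6).
The only mutual best response is (s3, t1); neither player gains by switching there.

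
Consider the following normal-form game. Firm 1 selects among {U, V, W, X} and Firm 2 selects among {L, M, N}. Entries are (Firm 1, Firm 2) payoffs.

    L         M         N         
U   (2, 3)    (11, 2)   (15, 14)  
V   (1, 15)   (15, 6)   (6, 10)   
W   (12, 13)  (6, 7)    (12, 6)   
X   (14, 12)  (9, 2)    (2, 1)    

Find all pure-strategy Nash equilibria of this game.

(U, N) and (X, L)

Find each player's best response to every opponent strategy; NE are the intersections.
Firm 1's best responses — vs L: X (payoff 14); vs M: V (payoff 15); vs N: U (payoff 15).
Firm 2's best responses — vs U: N (payoff 14); vs V: L (payoff 15); vs W: L (payoff 13); vs X: L (payoff 12).
Mutual best responses occur at (U, N) and (X, L); at each, neither player gains by switching.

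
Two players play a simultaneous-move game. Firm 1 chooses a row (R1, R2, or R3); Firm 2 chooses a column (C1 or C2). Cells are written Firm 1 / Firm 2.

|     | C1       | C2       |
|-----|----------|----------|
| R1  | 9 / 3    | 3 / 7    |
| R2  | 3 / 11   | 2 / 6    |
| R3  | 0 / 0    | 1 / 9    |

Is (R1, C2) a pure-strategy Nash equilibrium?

Yes

Holding Firm 2 at C2: Firm 1 gets 3 from R1, versus 2 from R2, 1 from R3. No profitable deviation for Firm 1.
Holding Firm 1 at R1: Firm 2 gets 7 from C2, versus 3 from C1. No profitable deviation for Firm 2 either.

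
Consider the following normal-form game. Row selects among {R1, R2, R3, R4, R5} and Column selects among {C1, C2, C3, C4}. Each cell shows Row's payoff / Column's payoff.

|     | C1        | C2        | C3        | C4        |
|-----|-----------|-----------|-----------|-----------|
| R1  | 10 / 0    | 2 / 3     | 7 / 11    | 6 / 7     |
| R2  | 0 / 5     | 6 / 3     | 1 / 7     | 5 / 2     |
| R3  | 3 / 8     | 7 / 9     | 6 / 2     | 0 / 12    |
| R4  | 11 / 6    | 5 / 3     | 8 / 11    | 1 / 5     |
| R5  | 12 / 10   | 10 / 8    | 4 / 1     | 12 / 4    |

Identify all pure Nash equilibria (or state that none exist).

Find each player's best response to every opponent strategy; NE are the intersections.
Row's best responses — vs C1: R5 (payoff 12); vs C2: R5 (payoff 10); vs C3: R4 (payoff 8); vs C4: R5 (payoff 12).
Column's best responses — vs R1: C3 (payoff 11); vs R2: C3 (payoff 7); vs R3: C4 (payoff 12); vs R4: C3 (payoff 11); vs R5: C1 (payoff 10).
Mutual best responses occur at (R4, C3) and (R5, C1); at each, neither player gains by switching.

(R4, C3) and (R5, C1)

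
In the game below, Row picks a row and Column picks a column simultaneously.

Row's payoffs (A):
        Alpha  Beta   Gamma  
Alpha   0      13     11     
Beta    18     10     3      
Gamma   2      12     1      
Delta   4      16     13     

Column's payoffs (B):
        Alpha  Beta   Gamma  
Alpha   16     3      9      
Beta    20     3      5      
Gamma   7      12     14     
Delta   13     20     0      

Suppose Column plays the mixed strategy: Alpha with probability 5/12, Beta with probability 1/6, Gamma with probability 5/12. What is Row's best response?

Beta

Compute Row's expected payoff from each pure strategy against the given mix.
Alpha: (5/12)·0 + (1/6)·13 + (5/12)·11 = 27/4
Beta: (5/12)·18 + (1/6)·10 + (5/12)·3 = 125/12
Gamma: (5/12)·2 + (1/6)·12 + (5/12)·1 = 13/4
Delta: (5/12)·4 + (1/6)·16 + (5/12)·13 = 39/4
Highest expected payoff is 125/12, from Beta.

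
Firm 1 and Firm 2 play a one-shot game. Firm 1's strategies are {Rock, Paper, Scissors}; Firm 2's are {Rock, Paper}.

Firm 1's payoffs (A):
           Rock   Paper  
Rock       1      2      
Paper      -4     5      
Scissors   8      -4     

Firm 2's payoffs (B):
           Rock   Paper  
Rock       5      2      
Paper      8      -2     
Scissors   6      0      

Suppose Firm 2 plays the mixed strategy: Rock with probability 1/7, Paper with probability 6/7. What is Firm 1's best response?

Firm 1's best reply maximizes expected payoff against the mix.
Rock: (1/7)·1 + (6/7)·2 = 13/7
Paper: (1/7)·(-4) + (6/7)·5 = 26/7
Scissors: (1/7)·8 + (6/7)·(-4) = -16/7
Highest expected payoff is 26/7, from Paper.

Paper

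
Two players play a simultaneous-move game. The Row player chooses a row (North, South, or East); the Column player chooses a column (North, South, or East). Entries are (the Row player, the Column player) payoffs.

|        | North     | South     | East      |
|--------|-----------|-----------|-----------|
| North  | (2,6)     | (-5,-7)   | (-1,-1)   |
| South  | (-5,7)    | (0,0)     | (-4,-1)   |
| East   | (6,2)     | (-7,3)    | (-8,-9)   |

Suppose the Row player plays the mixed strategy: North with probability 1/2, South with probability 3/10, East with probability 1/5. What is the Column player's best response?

North

Compute the Column player's expected payoff from each pure strategy against the given mix.
North: (1/2)·6 + (3/10)·7 + (1/5)·2 = 11/2
South: (1/2)·(-7) + (3/10)·0 + (1/5)·3 = -29/10
East: (1/2)·(-1) + (3/10)·(-1) + (1/5)·(-9) = -13/5
Highest expected payoff is 11/2, from North.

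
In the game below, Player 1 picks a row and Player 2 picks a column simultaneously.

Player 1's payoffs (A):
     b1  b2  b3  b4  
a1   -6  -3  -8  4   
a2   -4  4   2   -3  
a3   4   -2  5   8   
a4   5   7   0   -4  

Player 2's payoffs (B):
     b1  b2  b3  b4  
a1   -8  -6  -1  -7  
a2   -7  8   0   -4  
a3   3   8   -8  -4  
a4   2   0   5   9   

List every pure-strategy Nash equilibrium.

No pure-strategy Nash equilibrium

Find each player's best response to every opponent strategy; NE are the intersections.
Player 1's best responses — vs b1: a4 (payoff 5); vs b2: a4 (payoff 7); vs b3: a3 (payoff 5); vs b4: a3 (payoff 8).
Player 2's best responses — vs a1: b3 (payoff -1); vs a2: b2 (payoff 8); vs a3: b2 (payoff 8); vs a4: b4 (payoff 9).
No cell has both players best-responding. For instance, Player 1's best reply to b4 is a3, but against a3 Player 2 prefers b2 over b4.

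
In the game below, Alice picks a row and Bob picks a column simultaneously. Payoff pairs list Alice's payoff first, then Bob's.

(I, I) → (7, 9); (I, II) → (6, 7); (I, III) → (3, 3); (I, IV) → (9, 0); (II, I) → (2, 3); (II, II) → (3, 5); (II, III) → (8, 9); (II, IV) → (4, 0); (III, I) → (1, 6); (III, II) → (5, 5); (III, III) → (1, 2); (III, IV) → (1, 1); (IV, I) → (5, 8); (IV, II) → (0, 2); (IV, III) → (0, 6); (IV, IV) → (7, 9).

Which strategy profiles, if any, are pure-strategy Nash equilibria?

(I, I) and (II, III)

Find each player's best response to every opponent strategy; NE are the intersections.
Alice's best responses — vs I: I (payoff 7); vs II: I (payoff 6); vs III: II (payoff 8); vs IV: I (payoff 9).
Bob's best responses — vs I: I (payoff 9); vs II: III (payoff 9); vs III: I (payoff 6); vs IV: IV (payoff 9).
Mutual best responses occur at (I, I) and (II, III); at each, neither player gains by switching.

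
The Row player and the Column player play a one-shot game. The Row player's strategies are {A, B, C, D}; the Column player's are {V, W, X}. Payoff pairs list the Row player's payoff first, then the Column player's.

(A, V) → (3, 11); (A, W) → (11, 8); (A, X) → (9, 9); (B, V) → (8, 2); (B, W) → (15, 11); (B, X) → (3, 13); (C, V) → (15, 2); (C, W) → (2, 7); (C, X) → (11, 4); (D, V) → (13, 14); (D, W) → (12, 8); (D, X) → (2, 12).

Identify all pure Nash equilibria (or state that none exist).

None

Check mutual best responses: a cell is a NE iff neither player can gain by unilaterally deviating.
The Row player's best responses — vs V: C (payoff 15); vs W: B (payoff 15); vs X: C (payoff 11).
The Column player's best responses — vs A: V (payoff 11); vs B: X (payoff 13); vs C: W (payoff 7); vs D: V (payoff 14).
No cell has both players best-responding. For instance, the Row player's best reply to W is B, but against B the Column player prefers X over W.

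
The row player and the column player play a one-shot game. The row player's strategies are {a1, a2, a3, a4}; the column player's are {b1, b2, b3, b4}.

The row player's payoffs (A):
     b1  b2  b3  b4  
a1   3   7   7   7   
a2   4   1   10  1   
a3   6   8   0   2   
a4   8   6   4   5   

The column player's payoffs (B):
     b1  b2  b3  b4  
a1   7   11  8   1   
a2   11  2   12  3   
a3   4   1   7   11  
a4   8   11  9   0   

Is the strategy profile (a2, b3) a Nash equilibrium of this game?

Yes

Holding the column player at b3: the row player gets 10 from a2, versus 7 from a1, 0 from a3, 4 from a4. No profitable deviation for the row player.
Holding the row player at a2: the column player gets 12 from b3, versus 11 from b1, 2 from b2, 3 from b4. No profitable deviation for the column player either.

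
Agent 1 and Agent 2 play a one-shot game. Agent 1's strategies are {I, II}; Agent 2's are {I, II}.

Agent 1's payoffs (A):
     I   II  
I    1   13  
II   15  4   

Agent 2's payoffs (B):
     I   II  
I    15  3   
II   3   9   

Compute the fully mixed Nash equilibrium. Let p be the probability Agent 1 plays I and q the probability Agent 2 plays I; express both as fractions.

In a mixed NE each player is indifferent between their pure strategies, so the opponent's mix sets the indifference.
Agent 2 indifferent between I and II: p·15 + (1−p)·3 = p·3 + (1−p)·9 ⟹ 3 + 12p = 9 + (-6)p ⟹ p = 1/3.
Agent 1 indifferent between I and II: q·1 + (1−q)·13 = q·15 + (1−q)·4 ⟹ 13 + (-12)q = 4 + 11q ⟹ q = 9/23.

p = 1/3, q = 9/23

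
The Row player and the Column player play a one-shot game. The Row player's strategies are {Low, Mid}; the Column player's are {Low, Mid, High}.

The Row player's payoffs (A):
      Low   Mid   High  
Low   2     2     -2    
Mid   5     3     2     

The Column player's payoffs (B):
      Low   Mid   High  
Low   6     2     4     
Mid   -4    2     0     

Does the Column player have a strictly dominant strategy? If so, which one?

No strictly dominant strategy

A strategy is strictly dominant if it gives the Column player a strictly higher payoff than every other strategy, against every choice by the opponent.
Low is not dominant: against Mid, Mid gives 2 > -4.
Mid is not dominant: against Low, Low gives 6 > 2.
High is not dominant: against Low, Low gives 6 > 4.
No single strategy is best against every opponent action.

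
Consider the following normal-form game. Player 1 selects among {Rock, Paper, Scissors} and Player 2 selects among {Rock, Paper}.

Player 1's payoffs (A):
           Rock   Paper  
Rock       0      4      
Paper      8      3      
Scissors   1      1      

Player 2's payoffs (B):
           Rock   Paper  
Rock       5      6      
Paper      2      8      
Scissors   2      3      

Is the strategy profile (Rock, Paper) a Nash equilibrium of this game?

Yes

Holding Player 2 at Paper: Player 1 gets 4 from Rock, versus 3 from Paper, 1 from Scissors. No profitable deviation for Player 1.
Holding Player 1 at Rock: Player 2 gets 6 from Paper, versus 5 from Rock. No profitable deviation for Player 2 either.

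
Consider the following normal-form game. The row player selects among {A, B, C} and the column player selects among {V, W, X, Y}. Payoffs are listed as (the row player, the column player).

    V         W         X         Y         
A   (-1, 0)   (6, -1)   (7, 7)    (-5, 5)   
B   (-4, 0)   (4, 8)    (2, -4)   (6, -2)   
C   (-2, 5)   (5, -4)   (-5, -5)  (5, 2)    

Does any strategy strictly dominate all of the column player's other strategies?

None

A strategy is strictly dominant if it gives the column player a strictly higher payoff than every other strategy, against every choice by the opponent.
V is not dominant: against A, X gives 7 > 0.
W is not dominant: against A, V gives 0 > -1.
X is not dominant: against B, V gives 0 > -4.
Y is not dominant: against A, X gives 7 > 5.
No single strategy is best against every opponent action.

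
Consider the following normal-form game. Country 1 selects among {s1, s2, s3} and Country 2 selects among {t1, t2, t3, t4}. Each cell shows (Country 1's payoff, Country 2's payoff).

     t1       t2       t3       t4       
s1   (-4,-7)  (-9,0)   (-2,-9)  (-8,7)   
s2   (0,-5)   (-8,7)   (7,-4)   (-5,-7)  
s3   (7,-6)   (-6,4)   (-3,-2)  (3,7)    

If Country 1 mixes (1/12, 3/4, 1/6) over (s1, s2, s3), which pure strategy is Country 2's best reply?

t2

Country 2's best reply maximizes expected payoff against the mix.
t1: (1/12)·(-7) + (3/4)·(-5) + (1/6)·(-6) = -16/3
t2: (1/12)·0 + (3/4)·7 + (1/6)·4 = 71/12
t3: (1/12)·(-9) + (3/4)·(-4) + (1/6)·(-2) = -49/12
t4: (1/12)·7 + (3/4)·(-7) + (1/6)·7 = -7/2
Highest expected payoff is 71/12, from t2.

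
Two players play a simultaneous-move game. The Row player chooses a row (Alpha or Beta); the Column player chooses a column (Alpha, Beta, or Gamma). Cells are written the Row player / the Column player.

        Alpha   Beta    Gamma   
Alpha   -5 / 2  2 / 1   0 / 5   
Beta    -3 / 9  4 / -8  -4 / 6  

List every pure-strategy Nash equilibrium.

(Alpha, Gamma) and (Beta, Alpha)

Check mutual best responses: a cell is a NE iff neither player can gain by unilaterally deviating.
The Row player's best responses — vs Alpha: Beta (payoff -3); vs Beta: Beta (payoff 4); vs Gamma: Alpha (payoff 0).
The Column player's best responses — vs Alpha: Gamma (payoff 5); vs Beta: Alpha (payoff 9).
Mutual best responses occur at (Alpha, Gamma) and (Beta, Alpha); at each, neither player gains by switching.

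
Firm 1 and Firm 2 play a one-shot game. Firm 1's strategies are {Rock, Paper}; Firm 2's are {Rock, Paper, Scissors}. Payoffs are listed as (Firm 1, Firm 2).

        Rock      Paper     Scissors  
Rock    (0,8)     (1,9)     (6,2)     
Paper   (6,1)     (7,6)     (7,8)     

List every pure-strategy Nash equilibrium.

Find each player's best response to every opponent strategy; NE are the intersections.
Firm 1's best responses — vs Rock: Paper (payoff 6); vs Paper: Paper (payoff 7); vs Scissors: Paper (payoff 7).
Firm 2's best responses — vs Rock: Paper (payoff 9); vs Paper: Scissors (payoff 8).
The only mutual best response is (Paper, Scissors); neither player gains by switching there.

(Paper, Scissors)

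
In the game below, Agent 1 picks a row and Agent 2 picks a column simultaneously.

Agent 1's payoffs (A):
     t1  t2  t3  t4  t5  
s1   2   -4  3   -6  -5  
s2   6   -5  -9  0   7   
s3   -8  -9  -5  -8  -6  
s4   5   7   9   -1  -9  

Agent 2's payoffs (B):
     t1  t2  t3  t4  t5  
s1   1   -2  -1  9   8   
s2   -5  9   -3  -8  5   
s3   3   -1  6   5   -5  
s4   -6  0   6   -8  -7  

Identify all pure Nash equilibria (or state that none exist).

A profile is a Nash equilibrium when each player is best-responding to the other.
Agent 1's best responses — vs t1: s2 (payoff 6); vs t2: s4 (payoff 7); vs t3: s4 (payoff 9); vs t4: s2 (payoff 0); vs t5: s2 (payoff 7).
Agent 2's best responses — vs s1: t4 (payoff 9); vs s2: t2 (payoff 9); vs s3: t3 (payoff 6); vs s4: t3 (payoff 6).
The only mutual best response is (s4, t3); neither player gains by switching there.

(s4, t3)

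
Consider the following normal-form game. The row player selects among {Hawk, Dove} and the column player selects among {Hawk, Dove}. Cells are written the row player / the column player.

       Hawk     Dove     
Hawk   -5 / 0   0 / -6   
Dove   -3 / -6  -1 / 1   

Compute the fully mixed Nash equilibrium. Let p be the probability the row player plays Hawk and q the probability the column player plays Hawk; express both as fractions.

In a mixed NE each player is indifferent between their pure strategies, so the opponent's mix sets the indifference.
The column player indifferent between Hawk and Dove: p·0 + (1−p)·(-6) = p·(-6) + (1−p)·1 ⟹ (-6) + 6p = 1 + (-7)p ⟹ p = 7/13.
The row player indifferent between Hawk and Dove: q·(-5) + (1−q)·0 = q·(-3) + (1−q)·(-1) ⟹ 0 + (-5)q = (-1) + (-2)q ⟹ q = 1/3.

p = 7/13, q = 1/3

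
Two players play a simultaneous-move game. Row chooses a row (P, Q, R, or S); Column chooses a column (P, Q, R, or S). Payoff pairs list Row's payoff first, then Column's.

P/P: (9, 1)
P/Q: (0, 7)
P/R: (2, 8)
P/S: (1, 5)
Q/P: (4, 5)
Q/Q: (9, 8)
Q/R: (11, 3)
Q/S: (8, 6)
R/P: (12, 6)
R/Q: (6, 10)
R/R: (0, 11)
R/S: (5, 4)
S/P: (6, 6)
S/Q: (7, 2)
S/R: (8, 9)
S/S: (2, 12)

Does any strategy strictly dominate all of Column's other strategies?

A strategy is strictly dominant if it gives Column a strictly higher payoff than every other strategy, against every choice by the opponent.
P is not dominant: against P, Q gives 7 > 1.
Q is not dominant: against P, R gives 8 > 7.
R is not dominant: against Q, P gives 5 > 3.
S is not dominant: against P, Q gives 7 > 5.
No single strategy is best against every opponent action.

No strictly dominant strategy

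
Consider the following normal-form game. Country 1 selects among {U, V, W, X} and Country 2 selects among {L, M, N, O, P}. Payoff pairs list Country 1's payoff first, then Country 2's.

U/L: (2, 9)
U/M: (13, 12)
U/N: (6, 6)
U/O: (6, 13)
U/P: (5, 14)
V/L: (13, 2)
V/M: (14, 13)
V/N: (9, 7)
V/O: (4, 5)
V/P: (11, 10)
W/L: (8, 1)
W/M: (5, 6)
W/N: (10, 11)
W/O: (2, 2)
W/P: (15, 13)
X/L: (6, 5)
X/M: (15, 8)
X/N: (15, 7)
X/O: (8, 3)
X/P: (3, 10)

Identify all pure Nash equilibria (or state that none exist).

(W, P)

A profile is a Nash equilibrium when each player is best-responding to the other.
Country 1's best responses — vs L: V (payoff 13); vs M: X (payoff 15); vs N: X (payoff 15); vs O: X (payoff 8); vs P: W (payoff 15).
Country 2's best responses — vs U: P (payoff 14); vs V: M (payoff 13); vs W: P (payoff 13); vs X: P (payoff 10).
The only mutual best response is (W, P); neither player gains by switching there.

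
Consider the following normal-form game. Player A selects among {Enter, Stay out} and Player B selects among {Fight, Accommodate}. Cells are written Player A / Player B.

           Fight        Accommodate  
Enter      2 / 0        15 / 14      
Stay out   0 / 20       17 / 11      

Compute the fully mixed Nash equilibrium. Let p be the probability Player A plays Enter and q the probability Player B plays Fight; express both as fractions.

p = 9/23, q = 1/2

Each player's mixing probability is pinned down by making the *other* player indifferent.
Player B indifferent between Fight and Accommodate: p·0 + (1−p)·20 = p·14 + (1−p)·11 ⟹ 20 + (-20)p = 11 + 3p ⟹ p = 9/23.
Player A indifferent between Enter and Stay out: q·2 + (1−q)·15 = q·0 + (1−q)·17 ⟹ 15 + (-13)q = 17 + (-17)q ⟹ q = 1/2.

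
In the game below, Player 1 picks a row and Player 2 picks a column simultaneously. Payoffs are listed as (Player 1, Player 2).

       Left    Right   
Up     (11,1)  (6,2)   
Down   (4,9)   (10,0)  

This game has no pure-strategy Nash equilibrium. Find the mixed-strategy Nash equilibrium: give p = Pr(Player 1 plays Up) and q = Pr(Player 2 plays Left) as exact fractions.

Each player's mixing probability is pinned down by making the *other* player indifferent.
Player 2 indifferent between Left and Right: p·1 + (1−p)·9 = p·2 + (1−p)·0 ⟹ 9 + (-8)p = 0 + 2p ⟹ p = 9/10.
Player 1 indifferent between Up and Down: q·11 + (1−q)·6 = q·4 + (1−q)·10 ⟹ 6 + 5q = 10 + (-6)q ⟹ q = 4/11.

p = 9/10, q = 4/11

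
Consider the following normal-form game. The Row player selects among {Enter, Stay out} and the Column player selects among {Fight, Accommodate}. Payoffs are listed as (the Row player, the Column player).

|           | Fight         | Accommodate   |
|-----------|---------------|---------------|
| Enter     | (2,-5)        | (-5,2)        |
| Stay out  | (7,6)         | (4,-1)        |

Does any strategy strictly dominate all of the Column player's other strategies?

Check whether one of the Column player's strategies beats all alternatives regardless of what the opponent does.
Fight is not dominant: against Enter, Accommodate gives 2 > -5.
Accommodate is not dominant: against Stay out, Fight gives 6 > -1.
No single strategy is best against every opponent action.

No strictly dominant strategy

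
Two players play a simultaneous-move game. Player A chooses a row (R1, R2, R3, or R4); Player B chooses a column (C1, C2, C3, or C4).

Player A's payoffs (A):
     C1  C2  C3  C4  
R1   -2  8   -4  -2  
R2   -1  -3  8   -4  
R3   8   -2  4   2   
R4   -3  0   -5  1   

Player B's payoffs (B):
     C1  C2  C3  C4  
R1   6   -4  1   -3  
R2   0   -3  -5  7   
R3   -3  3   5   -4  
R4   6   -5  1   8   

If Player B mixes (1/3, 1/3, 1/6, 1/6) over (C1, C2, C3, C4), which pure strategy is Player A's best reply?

R3

Player A's best reply maximizes expected payoff against the mix.
R1: (1/3)·(-2) + (1/3)·8 + (1/6)·(-4) + (1/6)·(-2) = 1
R2: (1/3)·(-1) + (1/3)·(-3) + (1/6)·8 + (1/6)·(-4) = -2/3
R3: (1/3)·8 + (1/3)·(-2) + (1/6)·4 + (1/6)·2 = 3
R4: (1/3)·(-3) + (1/3)·0 + (1/6)·(-5) + (1/6)·1 = -5/3
Highest expected payoff is 3, from R3.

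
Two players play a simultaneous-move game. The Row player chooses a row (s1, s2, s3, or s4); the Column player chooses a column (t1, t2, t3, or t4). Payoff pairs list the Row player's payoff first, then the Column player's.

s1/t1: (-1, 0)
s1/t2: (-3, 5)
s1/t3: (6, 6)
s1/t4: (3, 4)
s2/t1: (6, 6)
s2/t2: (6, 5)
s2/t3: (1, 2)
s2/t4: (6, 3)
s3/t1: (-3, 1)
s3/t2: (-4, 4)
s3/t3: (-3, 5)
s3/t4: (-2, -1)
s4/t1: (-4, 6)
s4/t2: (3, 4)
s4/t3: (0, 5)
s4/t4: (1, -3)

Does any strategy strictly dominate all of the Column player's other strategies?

None

A strategy is strictly dominant if it gives the Column player a strictly higher payoff than every other strategy, against every choice by the opponent.
t1 is not dominant: against s1, t2 gives 5 > 0.
t2 is not dominant: against s1, t3 gives 6 > 5.
t3 is not dominant: against s2, t1 gives 6 > 2.
t4 is not dominant: against s1, t2 gives 5 > 4.
No single strategy is best against every opponent action.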